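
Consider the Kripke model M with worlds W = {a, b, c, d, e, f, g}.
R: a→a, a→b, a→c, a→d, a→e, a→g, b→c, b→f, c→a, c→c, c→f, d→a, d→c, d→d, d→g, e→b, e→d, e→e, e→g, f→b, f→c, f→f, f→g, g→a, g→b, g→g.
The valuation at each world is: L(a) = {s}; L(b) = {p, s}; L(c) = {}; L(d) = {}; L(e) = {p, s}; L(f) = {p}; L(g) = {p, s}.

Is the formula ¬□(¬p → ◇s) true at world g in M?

Recall that □ψ holds at a world iff ψ holds at every accessible world, and ◇ψ holds iff ψ holds at some accessible world.
At g: □(¬p → ◇s) is true, so ¬□(¬p → ◇s) is false.
  At g: □(¬p → ◇s) requires ¬p → ◇s at every successor {a, b, g}.
      At a: ¬p is true, ◇s is true, so ¬p → ◇s is true.
      At b: ¬p is false, ◇s is false, so ¬p → ◇s is true.
      At g: ¬p is false, ◇s is true, so ¬p → ◇s is true.
  So □(¬p → ◇s) is true at g.

No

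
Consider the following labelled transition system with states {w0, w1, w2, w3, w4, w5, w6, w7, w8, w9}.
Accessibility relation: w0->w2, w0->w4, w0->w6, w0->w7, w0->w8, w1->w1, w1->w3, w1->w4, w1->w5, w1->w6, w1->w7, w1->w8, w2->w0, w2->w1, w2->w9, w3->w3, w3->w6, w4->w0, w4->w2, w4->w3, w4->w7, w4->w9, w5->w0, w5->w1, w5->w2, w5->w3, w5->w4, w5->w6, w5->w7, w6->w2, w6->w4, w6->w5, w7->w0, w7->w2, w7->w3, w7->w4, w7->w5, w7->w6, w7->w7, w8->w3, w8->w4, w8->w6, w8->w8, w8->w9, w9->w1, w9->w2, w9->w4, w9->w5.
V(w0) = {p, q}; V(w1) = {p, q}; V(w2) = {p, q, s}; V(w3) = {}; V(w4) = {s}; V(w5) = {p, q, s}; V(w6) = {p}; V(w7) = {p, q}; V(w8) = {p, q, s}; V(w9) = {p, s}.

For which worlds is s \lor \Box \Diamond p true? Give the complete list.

w0, w1, w2, w3, w4, w5, w6, w7, w8, w9

Let φ = s \lor \Box \Diamond p. Evaluate φ at each world:
  w0 (successors {w2, w4, w6, w7, w8}): φ is true.
  w1 (successors {w1, w3, w4, w5, w6, w7, w8}): φ is true.
  w2 (successors {w0, w1, w9}): φ is true.
  w3 (successors {w3, w6}): φ is true.
  w4 (successors {w0, w2, w3, w7, w9}): φ is true.
  w5 (successors {w0, w1, w2, w3, w4, w6, w7}): φ is true.
  w6 (successors {w2, w4, w5}): φ is true.
  w7 (successors {w0, w2, w3, w4, w5, w6, w7}): φ is true.
  w8 (successors {w3, w4, w6, w8, w9}): φ is true.
  w9 (successors {w1, w2, w4, w5}): φ is true.
For instance, at w7:
  At w7: s is false, \Box \Diamond p is true, so s \lor \Box \Diamond p is true.
    At w7: \Box \Diamond p requires \Diamond p at every successor {w0, w2, w3, w4, w5, w6, w7}.
      At w0: \Diamond p is true.
      At w2: \Diamond p is true.
      At w3: \Diamond p is true.
      At w4: \Diamond p is true.
      At w5: \Diamond p is true.
      At w6: \Diamond p is true.
      At w7: \Diamond p is true.
    So \Box \Diamond p is true at w7.
Satisfying worlds: {w0, w1, w2, w3, w4, w5, w6, w7, w8, w9}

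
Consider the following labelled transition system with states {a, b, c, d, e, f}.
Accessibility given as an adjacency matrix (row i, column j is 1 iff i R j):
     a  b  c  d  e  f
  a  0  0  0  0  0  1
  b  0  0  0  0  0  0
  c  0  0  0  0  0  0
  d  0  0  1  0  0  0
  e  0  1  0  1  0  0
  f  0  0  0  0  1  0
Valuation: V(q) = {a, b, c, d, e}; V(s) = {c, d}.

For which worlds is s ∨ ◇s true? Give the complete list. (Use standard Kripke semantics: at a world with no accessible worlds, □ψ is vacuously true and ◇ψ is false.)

Recall that ◇ψ holds at a world iff ψ holds at some accessible world.
Let φ = s ∨ ◇s. Evaluate φ at each world:
  a (successors {f}): φ is false.
  b (successors ∅): φ is false.
  c (successors ∅): φ is true.
  d (successors {c}): φ is true.
  e (successors {b, d}): φ is true.
  f (successors {e}): φ is false.
For instance, at e:
  At e: s is false, ◇s is true, so s ∨ ◇s is true.
    At e: ◇s requires s at some successor in {b, d}.
      s holds at d, so ◇s is true at e.
Satisfying worlds: {c, d, e}

c, d, e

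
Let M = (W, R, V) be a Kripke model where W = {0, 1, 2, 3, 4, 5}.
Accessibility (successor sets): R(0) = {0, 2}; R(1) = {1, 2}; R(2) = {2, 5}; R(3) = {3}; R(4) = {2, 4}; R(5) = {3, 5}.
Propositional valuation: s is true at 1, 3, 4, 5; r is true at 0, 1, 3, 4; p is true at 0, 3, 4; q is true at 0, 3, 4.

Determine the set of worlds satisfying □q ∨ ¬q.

1, 2, 3, 5

Let φ = □q ∨ ¬q. Evaluate φ at each world:
  0 (successors {0, 2}): φ is false.
  1 (successors {1, 2}): φ is true.
  2 (successors {2, 5}): φ is true.
  3 (successors {3}): φ is true.
  4 (successors {2, 4}): φ is false.
  5 (successors {3, 5}): φ is true.
For instance, at 3:
  At 3: □q is true, ¬q is false, so □q ∨ ¬q is true.
    At 3: □q requires q at every successor {3}.
      At 3: q is true.
    So □q is true at 3.
Satisfying worlds: {1, 2, 3, 5}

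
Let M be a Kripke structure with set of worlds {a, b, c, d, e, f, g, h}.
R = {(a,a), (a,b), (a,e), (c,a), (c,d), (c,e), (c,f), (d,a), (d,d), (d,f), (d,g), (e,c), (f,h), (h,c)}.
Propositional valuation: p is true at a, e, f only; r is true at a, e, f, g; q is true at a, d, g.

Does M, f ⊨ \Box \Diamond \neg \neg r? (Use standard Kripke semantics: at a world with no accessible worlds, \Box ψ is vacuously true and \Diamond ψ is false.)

No

At f: \Box \Diamond \neg \neg r requires \Diamond \neg \neg r at every successor {h}.
  \Diamond \neg \neg r fails at h, so \Box \Diamond \neg \neg r is false at f.
    At h: \Diamond \neg \neg r requires \neg \neg r at some successor in {c}.
      At c: \neg \neg r is false.
    So \Diamond \neg \neg r is false at h.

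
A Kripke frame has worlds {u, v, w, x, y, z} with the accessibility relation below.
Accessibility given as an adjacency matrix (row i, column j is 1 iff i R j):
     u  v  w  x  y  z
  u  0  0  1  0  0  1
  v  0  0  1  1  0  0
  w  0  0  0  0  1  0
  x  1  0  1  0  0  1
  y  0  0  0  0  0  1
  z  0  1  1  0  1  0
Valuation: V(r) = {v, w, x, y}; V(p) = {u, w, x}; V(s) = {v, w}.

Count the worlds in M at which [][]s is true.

0

Let φ = [][]s. Evaluate φ at each world:
  u (successors {w, z}): φ is false.
  v (successors {w, x}): φ is false.
  w (successors {y}): φ is false.
  x (successors {u, w, z}): φ is false.
  y (successors {z}): φ is false.
  z (successors {v, w, y}): φ is false.
For instance, at y:
  At y: [][]s requires []s at every successor {z}.
    []s fails at z, so [][]s is false at y.
      At z: []s requires s at every successor {v, w, y}.
        s fails at y, so []s is false at z.
Satisfying worlds: none.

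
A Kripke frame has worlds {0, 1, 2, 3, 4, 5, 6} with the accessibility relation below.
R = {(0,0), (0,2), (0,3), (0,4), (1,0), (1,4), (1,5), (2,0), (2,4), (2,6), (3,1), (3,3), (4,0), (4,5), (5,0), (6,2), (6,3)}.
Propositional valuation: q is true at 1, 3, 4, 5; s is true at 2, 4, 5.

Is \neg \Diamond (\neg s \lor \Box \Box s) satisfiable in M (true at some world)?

No

Let φ = \neg \Diamond (\neg s \lor \Box \Box s). Evaluate φ at each world:
  0 (successors {0, 2, 3, 4}): φ is false.
  1 (successors {0, 4, 5}): φ is false.
  2 (successors {0, 4, 6}): φ is false.
  3 (successors {1, 3}): φ is false.
  4 (successors {0, 5}): φ is false.
  5 (successors {0}): φ is false.
  6 (successors {2, 3}): φ is false.
For instance, at 3:
  At 3: \Diamond (\neg s \lor \Box \Box s) is true, so \neg \Diamond (\neg s \lor \Box \Box s) is false.
    At 3: \Diamond (\neg s \lor \Box \Box s) requires \neg s \lor \Box \Box s at some successor in {1, 3}.
      \neg s \lor \Box \Box s holds at 1, so \Diamond (\neg s \lor \Box \Box s) is true at 3.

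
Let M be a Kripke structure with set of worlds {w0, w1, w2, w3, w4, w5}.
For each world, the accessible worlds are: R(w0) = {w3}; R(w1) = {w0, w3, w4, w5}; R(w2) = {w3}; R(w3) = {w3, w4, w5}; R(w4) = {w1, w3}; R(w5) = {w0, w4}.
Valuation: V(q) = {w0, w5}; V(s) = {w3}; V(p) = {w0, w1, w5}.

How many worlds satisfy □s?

2

Let φ = □s. Evaluate φ at each world:
  w0 (successors {w3}): φ is true.
  w1 (successors {w0, w3, w4, w5}): φ is false.
  w2 (successors {w3}): φ is true.
  w3 (successors {w3, w4, w5}): φ is false.
  w4 (successors {w1, w3}): φ is false.
  w5 (successors {w0, w4}): φ is false.
For instance, at w4:
  At w4: □s requires s at every successor {w1, w3}.
    s fails at w1, so □s is false at w4.
Satisfying worlds: {w0, w2}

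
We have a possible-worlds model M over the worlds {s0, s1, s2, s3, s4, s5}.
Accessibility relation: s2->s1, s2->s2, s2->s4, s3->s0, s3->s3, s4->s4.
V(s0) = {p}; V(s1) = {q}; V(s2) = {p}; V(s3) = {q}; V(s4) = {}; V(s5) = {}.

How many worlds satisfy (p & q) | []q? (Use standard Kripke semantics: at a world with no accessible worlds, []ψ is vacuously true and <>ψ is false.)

Let φ = (p & q) | []q. Evaluate φ at each world:
  s0 (successors ∅): φ is true.
  s1 (successors ∅): φ is true.
  s2 (successors {s1, s2, s4}): φ is false.
  s3 (successors {s0, s3}): φ is false.
  s4 (successors {s4}): φ is false.
  s5 (successors ∅): φ is true.
For instance, at s3:
  At s3: p & q is false, []q is false, so (p & q) | []q is false.
    At s3: []q requires q at every successor {s0, s3}.
      q fails at s0, so []q is false at s3.
Satisfying worlds: {s0, s1, s5}

3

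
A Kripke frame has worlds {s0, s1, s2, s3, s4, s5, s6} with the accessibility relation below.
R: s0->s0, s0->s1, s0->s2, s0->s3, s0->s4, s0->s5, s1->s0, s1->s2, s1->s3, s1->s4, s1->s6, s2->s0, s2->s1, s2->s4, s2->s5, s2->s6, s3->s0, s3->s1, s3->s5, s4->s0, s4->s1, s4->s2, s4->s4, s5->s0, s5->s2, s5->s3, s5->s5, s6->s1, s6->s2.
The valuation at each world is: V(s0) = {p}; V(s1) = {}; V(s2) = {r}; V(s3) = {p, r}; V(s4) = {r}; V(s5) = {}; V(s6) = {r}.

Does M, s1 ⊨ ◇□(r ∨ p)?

Recall that □ψ holds at a world iff ψ holds at every accessible world, and ◇ψ holds iff ψ holds at some accessible world.
At s1: ◇□(r ∨ p) requires □(r ∨ p) at some successor in {s0, s2, s3, s4, s6}.
  At s0: □(r ∨ p) is false.
  At s2: □(r ∨ p) is false.
  At s3: □(r ∨ p) is false.
  At s4: □(r ∨ p) is false.
  At s6: □(r ∨ p) is false.
So ◇□(r ∨ p) is false at s1.

No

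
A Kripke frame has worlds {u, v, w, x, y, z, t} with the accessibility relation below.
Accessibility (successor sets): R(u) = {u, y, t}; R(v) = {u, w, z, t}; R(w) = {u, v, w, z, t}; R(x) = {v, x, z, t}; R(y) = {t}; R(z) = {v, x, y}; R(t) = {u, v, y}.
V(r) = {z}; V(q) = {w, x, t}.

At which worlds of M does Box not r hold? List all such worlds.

Let φ = Box not r. Evaluate φ at each world:
  u (successors {u, y, t}): φ is true.
  v (successors {u, w, z, t}): φ is false.
  w (successors {u, v, w, z, t}): φ is false.
  x (successors {v, x, z, t}): φ is false.
  y (successors {t}): φ is true.
  z (successors {v, x, y}): φ is true.
  t (successors {u, v, y}): φ is true.
For instance, at z:
  At z: Box not r requires not r at every successor {v, x, y}.
    At v: not r is true.
    At x: not r is true.
    At y: not r is true.
  So Box not r is true at z.
Satisfying worlds: {u, y, z, t}

u, y, z, t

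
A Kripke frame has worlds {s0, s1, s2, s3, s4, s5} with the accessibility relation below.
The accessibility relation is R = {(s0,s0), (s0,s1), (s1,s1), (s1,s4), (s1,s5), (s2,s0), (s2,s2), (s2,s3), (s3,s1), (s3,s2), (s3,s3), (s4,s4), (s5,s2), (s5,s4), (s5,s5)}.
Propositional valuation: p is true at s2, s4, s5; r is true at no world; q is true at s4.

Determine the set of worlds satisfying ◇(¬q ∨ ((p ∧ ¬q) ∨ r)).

Recall that ◇ψ holds at a world iff ψ holds at some accessible world.
Let φ = ◇(¬q ∨ ((p ∧ ¬q) ∨ r)). Evaluate φ at each world:
  s0 (successors {s0, s1}): φ is true.
  s1 (successors {s1, s4, s5}): φ is true.
  s2 (successors {s0, s2, s3}): φ is true.
  s3 (successors {s1, s2, s3}): φ is true.
  s4 (successors {s4}): φ is false.
  s5 (successors {s2, s4, s5}): φ is true.
For instance, at s3:
  At s3: ◇(¬q ∨ ((p ∧ ¬q) ∨ r)) requires ¬q ∨ ((p ∧ ¬q) ∨ r) at some successor in {s1, s2, s3}.
    ¬q ∨ ((p ∧ ¬q) ∨ r) holds at s1, so ◇(¬q ∨ ((p ∧ ¬q) ∨ r)) is true at s3.
Satisfying worlds: {s0, s1, s2, s3, s5}

s0, s1, s2, s3, s5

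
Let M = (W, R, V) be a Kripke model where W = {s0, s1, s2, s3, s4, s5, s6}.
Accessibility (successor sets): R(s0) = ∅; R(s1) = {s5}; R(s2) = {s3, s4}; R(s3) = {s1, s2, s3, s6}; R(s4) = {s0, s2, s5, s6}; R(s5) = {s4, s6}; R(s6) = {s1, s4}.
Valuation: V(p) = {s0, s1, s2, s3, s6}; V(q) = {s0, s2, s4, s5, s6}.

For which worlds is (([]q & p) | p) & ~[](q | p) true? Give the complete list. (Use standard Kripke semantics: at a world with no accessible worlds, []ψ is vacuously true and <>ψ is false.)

Let φ = (([]q & p) | p) & ~[](q | p). Evaluate φ at each world:
  s0 (successors ∅): φ is false.
  s1 (successors {s5}): φ is false.
  s2 (successors {s3, s4}): φ is false.
  s3 (successors {s1, s2, s3, s6}): φ is false.
  s4 (successors {s0, s2, s5, s6}): φ is false.
  s5 (successors {s4, s6}): φ is false.
  s6 (successors {s1, s4}): φ is false.
For instance, at s4:
  At s4: ([]q & p) | p is false, ~[](q | p) is false, so (([]q & p) | p) & ~[](q | p) is false.
    At s4: []q & p is false, p is false, so ([]q & p) | p is false.
      At s4: []q is true, p is false, so []q & p is false.
    At s4: [](q | p) is true, so ~[](q | p) is false.
      At s4: [](q | p) requires q | p at every successor {s0, s2, s5, s6}.
        At s0: q | p is true.
        At s2: q | p is true.
        At s5: q | p is true.
        At s6: q | p is true.
      So [](q | p) is true at s4.
Satisfying worlds: none.

none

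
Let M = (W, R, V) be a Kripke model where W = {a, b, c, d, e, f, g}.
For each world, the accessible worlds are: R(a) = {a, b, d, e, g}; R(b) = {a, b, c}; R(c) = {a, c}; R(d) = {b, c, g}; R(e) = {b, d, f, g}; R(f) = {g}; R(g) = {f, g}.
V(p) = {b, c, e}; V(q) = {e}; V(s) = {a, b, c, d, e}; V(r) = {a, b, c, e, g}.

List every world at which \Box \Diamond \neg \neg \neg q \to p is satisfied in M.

Let φ = \Box \Diamond \neg \neg \neg q \to p. Evaluate φ at each world:
  a (successors {a, b, d, e, g}): φ is false.
  b (successors {a, b, c}): φ is true.
  c (successors {a, c}): φ is true.
  d (successors {b, c, g}): φ is false.
  e (successors {b, d, f, g}): φ is true.
  f (successors {g}): φ is false.
  g (successors {f, g}): φ is false.
For instance, at c:
  At c: \Box \Diamond \neg \neg \neg q is true, p is true, so \Box \Diamond \neg \neg \neg q \to p is true.
    At c: \Box \Diamond \neg \neg \neg q requires \Diamond \neg \neg \neg q at every successor {a, c}.
      At a: \Diamond \neg \neg \neg q is true.
      At c: \Diamond \neg \neg \neg q is true.
    So \Box \Diamond \neg \neg \neg q is true at c.
Satisfying worlds: {b, c, e}

b, c, e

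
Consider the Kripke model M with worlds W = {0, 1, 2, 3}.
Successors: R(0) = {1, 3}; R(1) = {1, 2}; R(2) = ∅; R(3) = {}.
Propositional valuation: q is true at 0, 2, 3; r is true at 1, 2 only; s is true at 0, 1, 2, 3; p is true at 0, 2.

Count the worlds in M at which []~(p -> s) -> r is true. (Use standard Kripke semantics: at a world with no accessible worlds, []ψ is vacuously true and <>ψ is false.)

3

Let φ = []~(p -> s) -> r. Evaluate φ at each world:
  0 (successors {1, 3}): φ is true.
  1 (successors {1, 2}): φ is true.
  2 (successors ∅): φ is true.
  3 (successors ∅): φ is false.
For instance, at 0:
  At 0: []~(p -> s) is false, r is false, so []~(p -> s) -> r is true.
    At 0: []~(p -> s) requires ~(p -> s) at every successor {1, 3}.
      ~(p -> s) fails at 1, so []~(p -> s) is false at 0.
Satisfying worlds: {0, 1, 2}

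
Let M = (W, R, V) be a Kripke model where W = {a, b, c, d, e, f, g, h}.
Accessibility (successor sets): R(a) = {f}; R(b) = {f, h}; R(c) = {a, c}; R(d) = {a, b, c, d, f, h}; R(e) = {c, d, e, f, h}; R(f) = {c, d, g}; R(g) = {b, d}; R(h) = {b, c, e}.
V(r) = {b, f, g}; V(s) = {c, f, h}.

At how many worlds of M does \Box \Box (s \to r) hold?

0

Recall that \Box ψ holds at a world iff ψ holds at every accessible world, and \Diamond ψ holds iff ψ holds at some accessible world.
Let φ = \Box \Box (s \to r). Evaluate φ at each world:
  a (successors {f}): φ is false.
  b (successors {f, h}): φ is false.
  c (successors {a, c}): φ is false.
  d (successors {a, b, c, d, f, h}): φ is false.
  e (successors {c, d, e, f, h}): φ is false.
  f (successors {c, d, g}): φ is false.
  g (successors {b, d}): φ is false.
  h (successors {b, c, e}): φ is false.
For instance, at h:
  At h: \Box \Box (s \to r) requires \Box (s \to r) at every successor {b, c, e}.
    \Box (s \to r) fails at b, so \Box \Box (s \to r) is false at h.
      At b: \Box (s \to r) requires s \to r at every successor {f, h}.
        s \to r fails at h, so \Box (s \to r) is false at b.
Satisfying worlds: none.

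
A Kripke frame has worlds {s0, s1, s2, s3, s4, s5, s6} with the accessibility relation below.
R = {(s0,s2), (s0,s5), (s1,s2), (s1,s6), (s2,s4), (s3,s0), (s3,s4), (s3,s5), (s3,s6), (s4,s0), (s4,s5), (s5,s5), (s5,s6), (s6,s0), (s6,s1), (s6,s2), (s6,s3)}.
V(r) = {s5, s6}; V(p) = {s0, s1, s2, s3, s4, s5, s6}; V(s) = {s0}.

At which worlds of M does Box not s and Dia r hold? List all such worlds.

Let φ = Box not s and Dia r. Evaluate φ at each world:
  s0 (successors {s2, s5}): φ is true.
  s1 (successors {s2, s6}): φ is true.
  s2 (successors {s4}): φ is false.
  s3 (successors {s0, s4, s5, s6}): φ is false.
  s4 (successors {s0, s5}): φ is false.
  s5 (successors {s5, s6}): φ is true.
  s6 (successors {s0, s1, s2, s3}): φ is false.
For instance, at s5:
  At s5: Box not s is true, Dia r is true, so Box not s and Dia r is true.
    At s5: Box not s requires not s at every successor {s5, s6}.
      At s5: not s is true.
      At s6: not s is true.
    So Box not s is true at s5.
    At s5: Dia r requires r at some successor in {s5, s6}.
      r holds at s5, so Dia r is true at s5.
Satisfying worlds: {s0, s1, s5}

s0, s1, s5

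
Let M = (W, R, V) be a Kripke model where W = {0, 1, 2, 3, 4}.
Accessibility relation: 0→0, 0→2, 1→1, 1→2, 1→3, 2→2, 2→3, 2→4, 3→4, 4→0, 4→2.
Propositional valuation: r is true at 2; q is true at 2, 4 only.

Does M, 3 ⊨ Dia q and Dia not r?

Yes

At 3: Dia q is true, Dia not r is true, so Dia q and Dia not r is true.
  At 3: Dia q requires q at some successor in {4}.
    q holds at 4, so Dia q is true at 3.
  At 3: Dia not r requires not r at some successor in {4}.
    not r holds at 4, so Dia not r is true at 3.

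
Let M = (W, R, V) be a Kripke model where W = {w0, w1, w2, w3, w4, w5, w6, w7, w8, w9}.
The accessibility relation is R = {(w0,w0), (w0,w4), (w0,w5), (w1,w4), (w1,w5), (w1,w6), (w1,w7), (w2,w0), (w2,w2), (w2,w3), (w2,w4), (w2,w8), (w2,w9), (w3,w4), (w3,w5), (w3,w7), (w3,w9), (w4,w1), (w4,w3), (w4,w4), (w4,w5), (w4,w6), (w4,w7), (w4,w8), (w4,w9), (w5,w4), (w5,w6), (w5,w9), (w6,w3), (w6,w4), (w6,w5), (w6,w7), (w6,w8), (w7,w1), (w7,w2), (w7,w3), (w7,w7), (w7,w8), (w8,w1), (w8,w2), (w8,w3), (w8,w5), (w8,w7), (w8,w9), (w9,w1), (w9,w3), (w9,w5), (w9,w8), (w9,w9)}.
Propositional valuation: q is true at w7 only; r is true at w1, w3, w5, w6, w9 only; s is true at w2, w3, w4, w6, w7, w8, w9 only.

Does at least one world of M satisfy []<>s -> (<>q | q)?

Yes

Let φ = []<>s -> (<>q | q). Evaluate φ at each world:
  w0 (successors {w0, w4, w5}): φ is false.
  w1 (successors {w4, w5, w6, w7}): φ is true.
  w2 (successors {w0, w2, w3, w4, w8, w9}): φ is false.
  w3 (successors {w4, w5, w7, w9}): φ is true.
  w4 (successors {w1, w3, w4, w5, w6, w7, w8, w9}): φ is true.
  w5 (successors {w4, w6, w9}): φ is false.
  w6 (successors {w3, w4, w5, w7, w8}): φ is true.
  w7 (successors {w1, w2, w3, w7, w8}): φ is true.
  w8 (successors {w1, w2, w3, w5, w7, w9}): φ is true.
  w9 (successors {w1, w3, w5, w8, w9}): φ is false.
Detail at w1 (witness):
  At w1: []<>s is true, <>q | q is true, so []<>s -> (<>q | q) is true.
    At w1: []<>s requires <>s at every successor {w4, w5, w6, w7}.
      At w4: <>s is true.
      At w5: <>s is true.
      At w6: <>s is true.
      At w7: <>s is true.
    So []<>s is true at w1.
    At w1: <>q is true, q is false, so <>q | q is true.
      At w1: <>q requires q at some successor in {w4, w5, w6, w7}.
        q holds at w7, so <>q is true at w1.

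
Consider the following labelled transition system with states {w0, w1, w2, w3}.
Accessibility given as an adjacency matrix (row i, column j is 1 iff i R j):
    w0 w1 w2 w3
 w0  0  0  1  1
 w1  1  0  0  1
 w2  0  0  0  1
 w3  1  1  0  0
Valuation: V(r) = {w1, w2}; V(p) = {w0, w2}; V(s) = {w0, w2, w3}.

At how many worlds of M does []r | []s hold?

Let φ = []r | []s. Evaluate φ at each world:
  w0 (successors {w2, w3}): φ is true.
  w1 (successors {w0, w3}): φ is true.
  w2 (successors {w3}): φ is true.
  w3 (successors {w0, w1}): φ is false.
For instance, at w0:
  At w0: []r is false, []s is true, so []r | []s is true.
    At w0: []r requires r at every successor {w2, w3}.
      r fails at w3, so []r is false at w0.
    At w0: []s requires s at every successor {w2, w3}.
      At w2: s is true.
      At w3: s is true.
    So []s is true at w0.
Satisfying worlds: {w0, w1, w2}

3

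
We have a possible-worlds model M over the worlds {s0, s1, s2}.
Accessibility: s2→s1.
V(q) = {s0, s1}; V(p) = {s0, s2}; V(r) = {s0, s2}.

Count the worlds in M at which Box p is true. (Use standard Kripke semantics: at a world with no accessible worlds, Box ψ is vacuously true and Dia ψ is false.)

Recall that Box ψ holds at a world iff ψ holds at every accessible world, and Dia ψ holds iff ψ holds at some accessible world.
Let φ = Box p. Evaluate φ at each world:
  s0 (successors ∅): φ is true.
  s1 (successors ∅): φ is true.
  s2 (successors {s1}): φ is false.
For instance, at s2:
  At s2: Box p requires p at every successor {s1}.
    p fails at s1, so Box p is false at s2.
Satisfying worlds: {s0, s1}

2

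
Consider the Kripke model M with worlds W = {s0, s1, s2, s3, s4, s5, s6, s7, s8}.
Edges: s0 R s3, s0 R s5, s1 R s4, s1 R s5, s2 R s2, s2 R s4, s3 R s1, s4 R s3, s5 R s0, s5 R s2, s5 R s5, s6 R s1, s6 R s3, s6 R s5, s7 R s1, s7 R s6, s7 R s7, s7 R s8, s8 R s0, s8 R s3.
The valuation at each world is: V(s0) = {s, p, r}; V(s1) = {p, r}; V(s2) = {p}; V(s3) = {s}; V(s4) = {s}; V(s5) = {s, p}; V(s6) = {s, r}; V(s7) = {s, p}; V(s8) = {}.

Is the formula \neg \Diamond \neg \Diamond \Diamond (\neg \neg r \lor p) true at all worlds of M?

Yes

Let φ = \neg \Diamond \neg \Diamond \Diamond (\neg \neg r \lor p). Evaluate φ at each world:
  s0 (successors {s3, s5}): φ is true.
  s1 (successors {s4, s5}): φ is true.
  s2 (successors {s2, s4}): φ is true.
  s3 (successors {s1}): φ is true.
  s4 (successors {s3}): φ is true.
  s5 (successors {s0, s2, s5}): φ is true.
  s6 (successors {s1, s3, s5}): φ is true.
  s7 (successors {s1, s6, s7, s8}): φ is true.
  s8 (successors {s0, s3}): φ is true.
For instance, at s6:
  At s6: \Diamond \neg \Diamond \Diamond (\neg \neg r \lor p) is false, so \neg \Diamond \neg \Diamond \Diamond (\neg \neg r \lor p) is true.
    At s6: \Diamond \neg \Diamond \Diamond (\neg \neg r \lor p) requires \neg \Diamond \Diamond (\neg \neg r \lor p) at some successor in {s1, s3, s5}.
      At s1: \neg \Diamond \Diamond (\neg \neg r \lor p) is false.
      At s3: \neg \Diamond \Diamond (\neg \neg r \lor p) is false.
      At s5: \neg \Diamond \Diamond (\neg \neg r \lor p) is false.
    So \Diamond \neg \Diamond \Diamond (\neg \neg r \lor p) is false at s6.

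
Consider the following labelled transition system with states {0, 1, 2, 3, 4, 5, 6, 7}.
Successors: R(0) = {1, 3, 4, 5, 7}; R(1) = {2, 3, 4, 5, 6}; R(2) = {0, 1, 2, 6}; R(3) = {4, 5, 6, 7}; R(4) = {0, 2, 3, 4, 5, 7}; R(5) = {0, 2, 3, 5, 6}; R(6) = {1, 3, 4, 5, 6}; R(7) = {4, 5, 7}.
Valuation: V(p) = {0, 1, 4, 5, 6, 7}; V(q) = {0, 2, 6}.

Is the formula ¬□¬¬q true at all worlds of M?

Yes

Let φ = ¬□¬¬q. Evaluate φ at each world:
  0 (successors {1, 3, 4, 5, 7}): φ is true.
  1 (successors {2, 3, 4, 5, 6}): φ is true.
  2 (successors {0, 1, 2, 6}): φ is true.
  3 (successors {4, 5, 6, 7}): φ is true.
  4 (successors {0, 2, 3, 4, 5, 7}): φ is true.
  5 (successors {0, 2, 3, 5, 6}): φ is true.
  6 (successors {1, 3, 4, 5, 6}): φ is true.
  7 (successors {4, 5, 7}): φ is true.
For instance, at 1:
  At 1: □¬¬q is false, so ¬□¬¬q is true.
    At 1: □¬¬q requires ¬¬q at every successor {2, 3, 4, 5, 6}.
      ¬¬q fails at 3, so □¬¬q is false at 1.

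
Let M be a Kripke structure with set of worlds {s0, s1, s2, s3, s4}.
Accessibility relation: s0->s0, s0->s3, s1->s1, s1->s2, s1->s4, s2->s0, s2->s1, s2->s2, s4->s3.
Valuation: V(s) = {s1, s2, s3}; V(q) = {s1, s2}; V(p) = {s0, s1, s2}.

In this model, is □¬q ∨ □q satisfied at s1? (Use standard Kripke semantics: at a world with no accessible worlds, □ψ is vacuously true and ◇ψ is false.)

No

At s1: □¬q is false, □q is false, so □¬q ∨ □q is false.
  At s1: □¬q requires ¬q at every successor {s1, s2, s4}.
    ¬q fails at s1, so □¬q is false at s1.
  At s1: □q requires q at every successor {s1, s2, s4}.
    q fails at s4, so □q is false at s1.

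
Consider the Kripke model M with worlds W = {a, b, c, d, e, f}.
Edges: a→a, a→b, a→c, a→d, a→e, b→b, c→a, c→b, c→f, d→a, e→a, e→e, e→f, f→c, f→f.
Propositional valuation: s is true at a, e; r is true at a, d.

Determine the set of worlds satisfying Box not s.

Let φ = Box not s. Evaluate φ at each world:
  a (successors {a, b, c, d, e}): φ is false.
  b (successors {b}): φ is true.
  c (successors {a, b, f}): φ is false.
  d (successors {a}): φ is false.
  e (successors {a, e, f}): φ is false.
  f (successors {c, f}): φ is true.
For instance, at a:
  At a: Box not s requires not s at every successor {a, b, c, d, e}.
    not s fails at a, so Box not s is false at a.
Satisfying worlds: {b, f}

b, f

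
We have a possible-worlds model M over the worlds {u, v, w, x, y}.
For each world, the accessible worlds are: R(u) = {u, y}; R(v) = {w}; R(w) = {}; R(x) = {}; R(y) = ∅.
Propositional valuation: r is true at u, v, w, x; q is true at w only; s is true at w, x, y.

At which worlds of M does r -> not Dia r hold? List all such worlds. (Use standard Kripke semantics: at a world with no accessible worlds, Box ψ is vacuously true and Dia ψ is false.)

w, x, y

Let φ = r -> not Dia r. Evaluate φ at each world:
  u (successors {u, y}): φ is false.
  v (successors {w}): φ is false.
  w (successors ∅): φ is true.
  x (successors ∅): φ is true.
  y (successors ∅): φ is true.
For instance, at u:
  At u: r is true, not Dia r is false, so r -> not Dia r is false.
    At u: Dia r is true, so not Dia r is false.
      At u: Dia r requires r at some successor in {u, y}.
        r holds at u, so Dia r is true at u.
Satisfying worlds: {w, x, y}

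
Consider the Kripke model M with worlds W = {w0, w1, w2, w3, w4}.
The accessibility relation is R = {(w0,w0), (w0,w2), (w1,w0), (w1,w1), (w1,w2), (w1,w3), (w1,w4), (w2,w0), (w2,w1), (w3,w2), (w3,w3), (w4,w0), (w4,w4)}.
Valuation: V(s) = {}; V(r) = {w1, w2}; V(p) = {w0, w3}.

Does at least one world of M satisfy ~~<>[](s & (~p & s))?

Let φ = ~~<>[](s & (~p & s)). Evaluate φ at each world:
  w0 (successors {w0, w2}): φ is false.
  w1 (successors {w0, w1, w2, w3, w4}): φ is false.
  w2 (successors {w0, w1}): φ is false.
  w3 (successors {w2, w3}): φ is false.
  w4 (successors {w0, w4}): φ is false.
For instance, at w0:
  At w0: ~<>[](s & (~p & s)) is true, so ~~<>[](s & (~p & s)) is false.
    At w0: <>[](s & (~p & s)) is false, so ~<>[](s & (~p & s)) is true.
      At w0: <>[](s & (~p & s)) requires [](s & (~p & s)) at some successor in {w0, w2}.
        At w0: [](s & (~p & s)) is false.
        At w2: [](s & (~p & s)) is false.
      So <>[](s & (~p & s)) is false at w0.

No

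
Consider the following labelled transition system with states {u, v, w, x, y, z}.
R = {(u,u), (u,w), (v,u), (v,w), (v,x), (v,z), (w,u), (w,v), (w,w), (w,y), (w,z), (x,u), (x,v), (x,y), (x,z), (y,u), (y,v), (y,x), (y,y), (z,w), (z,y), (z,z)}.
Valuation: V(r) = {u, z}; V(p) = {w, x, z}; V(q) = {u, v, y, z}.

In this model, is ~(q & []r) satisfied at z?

Yes

At z: q & []r is false, so ~(q & []r) is true.
  At z: q is true, []r is false, so q & []r is false.
    At z: []r requires r at every successor {w, y, z}.
      r fails at w, so []r is false at z.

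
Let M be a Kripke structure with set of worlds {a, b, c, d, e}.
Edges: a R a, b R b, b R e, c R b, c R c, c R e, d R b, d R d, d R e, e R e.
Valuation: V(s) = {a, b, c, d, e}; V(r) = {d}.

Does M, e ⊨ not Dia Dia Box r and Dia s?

Yes

At e: not Dia Dia Box r is true, Dia s is true, so not Dia Dia Box r and Dia s is true.
  At e: Dia Dia Box r is false, so not Dia Dia Box r is true.
    At e: Dia Dia Box r requires Dia Box r at some successor in {e}.
      At e: Dia Box r is false.
    So Dia Dia Box r is false at e.
  At e: Dia s requires s at some successor in {e}.
    s holds at e, so Dia s is true at e.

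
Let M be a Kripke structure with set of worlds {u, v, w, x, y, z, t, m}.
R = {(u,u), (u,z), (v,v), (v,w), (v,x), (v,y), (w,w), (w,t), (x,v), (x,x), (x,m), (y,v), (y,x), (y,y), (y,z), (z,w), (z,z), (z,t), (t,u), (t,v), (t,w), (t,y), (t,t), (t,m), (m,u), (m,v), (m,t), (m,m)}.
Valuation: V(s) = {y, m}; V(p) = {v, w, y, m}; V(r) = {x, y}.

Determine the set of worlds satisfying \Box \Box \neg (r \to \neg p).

none

Let φ = \Box \Box \neg (r \to \neg p). Evaluate φ at each world:
  u (successors {u, z}): φ is false.
  v (successors {v, w, x, y}): φ is false.
  w (successors {w, t}): φ is false.
  x (successors {v, x, m}): φ is false.
  y (successors {v, x, y, z}): φ is false.
  z (successors {w, z, t}): φ is false.
  t (successors {u, v, w, y, t, m}): φ is false.
  m (successors {u, v, t, m}): φ is false.
For instance, at x:
  At x: \Box \Box \neg (r \to \neg p) requires \Box \neg (r \to \neg p) at every successor {v, x, m}.
    \Box \neg (r \to \neg p) fails at v, so \Box \Box \neg (r \to \neg p) is false at x.
      At v: \Box \neg (r \to \neg p) requires \neg (r \to \neg p) at every successor {v, w, x, y}.
        \neg (r \to \neg p) fails at v, so \Box \neg (r \to \neg p) is false at v.
Satisfying worlds: none.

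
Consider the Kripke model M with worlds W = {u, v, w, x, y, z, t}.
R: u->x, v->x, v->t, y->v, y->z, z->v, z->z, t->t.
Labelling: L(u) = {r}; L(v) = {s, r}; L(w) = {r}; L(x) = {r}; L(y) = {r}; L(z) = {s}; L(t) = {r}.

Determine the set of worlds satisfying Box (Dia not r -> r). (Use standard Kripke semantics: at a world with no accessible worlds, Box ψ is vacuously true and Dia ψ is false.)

u, v, w, x, t

Let φ = Box (Dia not r -> r). Evaluate φ at each world:
  u (successors {x}): φ is true.
  v (successors {x, t}): φ is true.
  w (successors ∅): φ is true.
  x (successors ∅): φ is true.
  y (successors {v, z}): φ is false.
  z (successors {v, z}): φ is false.
  t (successors {t}): φ is true.
For instance, at z:
  At z: Box (Dia not r -> r) requires Dia not r -> r at every successor {v, z}.
    Dia not r -> r fails at z, so Box (Dia not r -> r) is false at z.
      At z: Dia not r is true, r is false, so Dia not r -> r is false.
Satisfying worlds: {u, v, w, x, t}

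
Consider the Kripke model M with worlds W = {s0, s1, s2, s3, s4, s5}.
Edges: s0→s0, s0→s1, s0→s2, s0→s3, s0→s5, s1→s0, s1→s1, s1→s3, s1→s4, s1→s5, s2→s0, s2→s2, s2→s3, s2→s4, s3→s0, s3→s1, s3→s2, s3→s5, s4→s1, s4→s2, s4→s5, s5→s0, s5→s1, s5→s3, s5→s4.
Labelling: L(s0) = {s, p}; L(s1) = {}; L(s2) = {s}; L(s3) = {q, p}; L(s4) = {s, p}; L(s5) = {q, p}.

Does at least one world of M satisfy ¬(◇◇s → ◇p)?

Let φ = ¬(◇◇s → ◇p). Evaluate φ at each world:
  s0 (successors {s0, s1, s2, s3, s5}): φ is false.
  s1 (successors {s0, s1, s3, s4, s5}): φ is false.
  s2 (successors {s0, s2, s3, s4}): φ is false.
  s3 (successors {s0, s1, s2, s5}): φ is false.
  s4 (successors {s1, s2, s5}): φ is false.
  s5 (successors {s0, s1, s3, s4}): φ is false.
For instance, at s0:
  At s0: ◇◇s → ◇p is true, so ¬(◇◇s → ◇p) is false.
    At s0: ◇◇s is true, ◇p is true, so ◇◇s → ◇p is true.
      At s0: ◇◇s requires ◇s at some successor in {s0, s1, s2, s3, s5}.
        ◇s holds at s0, so ◇◇s is true at s0.
      At s0: ◇p requires p at some successor in {s0, s1, s2, s3, s5}.
        p holds at s0, so ◇p is true at s0.

No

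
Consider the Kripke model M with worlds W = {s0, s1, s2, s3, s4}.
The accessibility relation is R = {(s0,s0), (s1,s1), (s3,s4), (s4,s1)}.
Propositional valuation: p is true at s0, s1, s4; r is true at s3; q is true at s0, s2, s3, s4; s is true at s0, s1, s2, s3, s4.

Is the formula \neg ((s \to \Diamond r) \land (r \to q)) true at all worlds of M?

Let φ = \neg ((s \to \Diamond r) \land (r \to q)). Evaluate φ at each world:
  s0 (successors {s0}): φ is true.
  s1 (successors {s1}): φ is true.
  s2 (successors ∅): φ is true.
  s3 (successors {s4}): φ is true.
  s4 (successors {s1}): φ is true.
For instance, at s0:
  At s0: (s \to \Diamond r) \land (r \to q) is false, so \neg ((s \to \Diamond r) \land (r \to q)) is true.
    At s0: s \to \Diamond r is false, r \to q is true, so (s \to \Diamond r) \land (r \to q) is false.
      At s0: s is true, \Diamond r is false, so s \to \Diamond r is false.

Yes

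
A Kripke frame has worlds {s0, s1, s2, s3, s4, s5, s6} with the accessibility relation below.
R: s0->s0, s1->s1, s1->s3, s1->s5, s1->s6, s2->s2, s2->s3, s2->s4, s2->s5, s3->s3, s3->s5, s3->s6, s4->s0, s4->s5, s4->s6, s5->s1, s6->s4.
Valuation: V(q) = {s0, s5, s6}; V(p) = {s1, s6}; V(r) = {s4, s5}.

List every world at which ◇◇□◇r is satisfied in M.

s1, s2, s3, s5, s6

Let φ = ◇◇□◇r. Evaluate φ at each world:
  s0 (successors {s0}): φ is false.
  s1 (successors {s1, s3, s5, s6}): φ is true.
  s2 (successors {s2, s3, s4, s5}): φ is true.
  s3 (successors {s3, s5, s6}): φ is true.
  s4 (successors {s0, s5, s6}): φ is false.
  s5 (successors {s1}): φ is true.
  s6 (successors {s4}): φ is true.
For instance, at s1:
  At s1: ◇◇□◇r requires ◇□◇r at some successor in {s1, s3, s5, s6}.
    ◇□◇r holds at s1, so ◇◇□◇r is true at s1.
      At s1: ◇□◇r requires □◇r at some successor in {s1, s3, s5, s6}.
        □◇r holds at s5, so ◇□◇r is true at s1.
Satisfying worlds: {s1, s2, s3, s5, s6}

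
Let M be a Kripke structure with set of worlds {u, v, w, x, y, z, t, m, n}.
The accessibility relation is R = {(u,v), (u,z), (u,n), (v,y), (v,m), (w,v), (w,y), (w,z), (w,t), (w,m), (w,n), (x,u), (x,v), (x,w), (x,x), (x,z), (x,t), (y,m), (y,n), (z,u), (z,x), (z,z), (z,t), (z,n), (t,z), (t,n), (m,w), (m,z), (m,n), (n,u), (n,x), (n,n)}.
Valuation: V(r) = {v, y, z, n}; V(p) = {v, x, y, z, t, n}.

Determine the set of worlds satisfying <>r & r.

v, y, z, n

Recall that <>ψ holds at a world iff ψ holds at some accessible world.
Let φ = <>r & r. Evaluate φ at each world:
  u (successors {v, z, n}): φ is false.
  v (successors {y, m}): φ is true.
  w (successors {v, y, z, t, m, n}): φ is false.
  x (successors {u, v, w, x, z, t}): φ is false.
  y (successors {m, n}): φ is true.
  z (successors {u, x, z, t, n}): φ is true.
  t (successors {z, n}): φ is false.
  m (successors {w, z, n}): φ is false.
  n (successors {u, x, n}): φ is true.
For instance, at x:
  At x: <>r is true, r is false, so <>r & r is false.
    At x: <>r requires r at some successor in {u, v, w, x, z, t}.
      r holds at v, so <>r is true at x.
Satisfying worlds: {v, y, z, n}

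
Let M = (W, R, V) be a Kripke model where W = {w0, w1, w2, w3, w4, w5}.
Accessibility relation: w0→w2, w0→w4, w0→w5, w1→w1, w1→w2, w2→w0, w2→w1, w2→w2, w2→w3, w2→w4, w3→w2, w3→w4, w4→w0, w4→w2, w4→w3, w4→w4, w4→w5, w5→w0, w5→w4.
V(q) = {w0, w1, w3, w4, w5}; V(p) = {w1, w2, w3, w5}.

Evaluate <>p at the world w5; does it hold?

No

Recall that <>ψ holds at a world iff ψ holds at some accessible world.
At w5: <>p requires p at some successor in {w0, w4}.
  At w0: p is false.
  At w4: p is false.
So <>p is false at w5.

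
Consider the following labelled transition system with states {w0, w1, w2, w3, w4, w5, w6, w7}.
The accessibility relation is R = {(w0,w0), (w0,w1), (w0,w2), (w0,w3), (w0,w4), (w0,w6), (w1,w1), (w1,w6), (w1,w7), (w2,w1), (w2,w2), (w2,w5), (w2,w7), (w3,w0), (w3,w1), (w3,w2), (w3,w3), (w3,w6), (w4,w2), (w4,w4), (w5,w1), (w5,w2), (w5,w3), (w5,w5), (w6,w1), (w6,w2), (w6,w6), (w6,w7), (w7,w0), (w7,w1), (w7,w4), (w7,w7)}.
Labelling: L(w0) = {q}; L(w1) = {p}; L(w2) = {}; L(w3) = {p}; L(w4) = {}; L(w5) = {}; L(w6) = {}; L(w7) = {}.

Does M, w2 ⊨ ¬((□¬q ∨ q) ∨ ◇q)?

No

At w2: (□¬q ∨ q) ∨ ◇q is true, so ¬((□¬q ∨ q) ∨ ◇q) is false.
  At w2: □¬q ∨ q is true, ◇q is false, so (□¬q ∨ q) ∨ ◇q is true.
    At w2: □¬q is true, q is false, so □¬q ∨ q is true.
      At w2: □¬q requires ¬q at every successor {w1, w2, w5, w7}.
        At w1: ¬q is true.
        At w2: ¬q is true.
        At w5: ¬q is true.
        At w7: ¬q is true.
      So □¬q is true at w2.
    At w2: ◇q requires q at some successor in {w1, w2, w5, w7}.
      At w1: q is false.
      At w2: q is false.
      At w5: q is false.
      At w7: q is false.
    So ◇q is false at w2.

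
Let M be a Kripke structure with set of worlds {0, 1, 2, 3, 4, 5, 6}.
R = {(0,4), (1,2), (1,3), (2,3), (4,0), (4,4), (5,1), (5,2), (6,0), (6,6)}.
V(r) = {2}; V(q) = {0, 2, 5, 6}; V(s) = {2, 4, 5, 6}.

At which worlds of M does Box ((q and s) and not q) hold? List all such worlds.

Let φ = Box ((q and s) and not q). Evaluate φ at each world:
  0 (successors {4}): φ is false.
  1 (successors {2, 3}): φ is false.
  2 (successors {3}): φ is false.
  3 (successors ∅): φ is true.
  4 (successors {0, 4}): φ is false.
  5 (successors {1, 2}): φ is false.
  6 (successors {0, 6}): φ is false.
For instance, at 6:
  At 6: Box ((q and s) and not q) requires (q and s) and not q at every successor {0, 6}.
    (q and s) and not q fails at 0, so Box ((q and s) and not q) is false at 6.
Satisfying worlds: {3}

3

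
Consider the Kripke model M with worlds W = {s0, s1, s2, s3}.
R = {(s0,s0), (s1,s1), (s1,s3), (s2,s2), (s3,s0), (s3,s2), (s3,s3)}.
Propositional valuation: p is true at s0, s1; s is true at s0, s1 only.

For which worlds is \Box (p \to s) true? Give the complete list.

Let φ = \Box (p \to s). Evaluate φ at each world:
  s0 (successors {s0}): φ is true.
  s1 (successors {s1, s3}): φ is true.
  s2 (successors {s2}): φ is true.
  s3 (successors {s0, s2, s3}): φ is true.
For instance, at s1:
  At s1: \Box (p \to s) requires p \to s at every successor {s1, s3}.
    At s1: p \to s is true.
    At s3: p \to s is true.
  So \Box (p \to s) is true at s1.
Satisfying worlds: {s0, s1, s2, s3}

s0, s1, s2, s3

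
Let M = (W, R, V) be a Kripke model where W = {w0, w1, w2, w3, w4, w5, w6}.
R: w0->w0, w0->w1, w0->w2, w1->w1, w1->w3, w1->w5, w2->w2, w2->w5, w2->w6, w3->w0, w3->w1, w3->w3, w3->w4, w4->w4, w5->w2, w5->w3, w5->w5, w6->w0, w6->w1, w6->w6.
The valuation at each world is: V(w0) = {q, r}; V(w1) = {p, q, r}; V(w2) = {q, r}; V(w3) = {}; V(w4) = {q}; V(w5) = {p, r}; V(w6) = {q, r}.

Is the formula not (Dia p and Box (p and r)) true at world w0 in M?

Recall that Box ψ holds at a world iff ψ holds at every accessible world, and Dia ψ holds iff ψ holds at some accessible world.
At w0: Dia p and Box (p and r) is false, so not (Dia p and Box (p and r)) is true.
  At w0: Dia p is true, Box (p and r) is false, so Dia p and Box (p and r) is false.
    At w0: Dia p requires p at some successor in {w0, w1, w2}.
      p holds at w1, so Dia p is true at w0.
    At w0: Box (p and r) requires p and r at every successor {w0, w1, w2}.
      p and r fails at w0, so Box (p and r) is false at w0.

Yes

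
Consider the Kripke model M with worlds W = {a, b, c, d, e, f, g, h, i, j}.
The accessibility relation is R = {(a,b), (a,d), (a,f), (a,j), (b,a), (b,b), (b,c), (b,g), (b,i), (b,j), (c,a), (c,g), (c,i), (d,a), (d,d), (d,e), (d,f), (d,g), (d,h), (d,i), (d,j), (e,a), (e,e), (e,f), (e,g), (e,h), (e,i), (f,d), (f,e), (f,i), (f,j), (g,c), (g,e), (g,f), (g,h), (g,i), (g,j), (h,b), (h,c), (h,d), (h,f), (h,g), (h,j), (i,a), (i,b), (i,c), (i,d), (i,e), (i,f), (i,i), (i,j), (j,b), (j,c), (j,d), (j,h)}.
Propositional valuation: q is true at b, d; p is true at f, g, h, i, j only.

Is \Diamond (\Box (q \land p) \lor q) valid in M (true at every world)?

No

Let φ = \Diamond (\Box (q \land p) \lor q). Evaluate φ at each world:
  a (successors {b, d, f, j}): φ is true.
  b (successors {a, b, c, g, i, j}): φ is true.
  c (successors {a, g, i}): φ is false.
  d (successors {a, d, e, f, g, h, i, j}): φ is true.
  e (successors {a, e, f, g, h, i}): φ is false.
  f (successors {d, e, i, j}): φ is true.
  g (successors {c, e, f, h, i, j}): φ is false.
  h (successors {b, c, d, f, g, j}): φ is true.
  i (successors {a, b, c, d, e, f, i, j}): φ is true.
  j (successors {b, c, d, h}): φ is true.
Detail at c (counterexample):
  At c: \Diamond (\Box (q \land p) \lor q) requires \Box (q \land p) \lor q at some successor in {a, g, i}.
    At a: \Box (q \land p) \lor q is false.
    At g: \Box (q \land p) \lor q is false.
    At i: \Box (q \land p) \lor q is false.
  So \Diamond (\Box (q \land p) \lor q) is false at c.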